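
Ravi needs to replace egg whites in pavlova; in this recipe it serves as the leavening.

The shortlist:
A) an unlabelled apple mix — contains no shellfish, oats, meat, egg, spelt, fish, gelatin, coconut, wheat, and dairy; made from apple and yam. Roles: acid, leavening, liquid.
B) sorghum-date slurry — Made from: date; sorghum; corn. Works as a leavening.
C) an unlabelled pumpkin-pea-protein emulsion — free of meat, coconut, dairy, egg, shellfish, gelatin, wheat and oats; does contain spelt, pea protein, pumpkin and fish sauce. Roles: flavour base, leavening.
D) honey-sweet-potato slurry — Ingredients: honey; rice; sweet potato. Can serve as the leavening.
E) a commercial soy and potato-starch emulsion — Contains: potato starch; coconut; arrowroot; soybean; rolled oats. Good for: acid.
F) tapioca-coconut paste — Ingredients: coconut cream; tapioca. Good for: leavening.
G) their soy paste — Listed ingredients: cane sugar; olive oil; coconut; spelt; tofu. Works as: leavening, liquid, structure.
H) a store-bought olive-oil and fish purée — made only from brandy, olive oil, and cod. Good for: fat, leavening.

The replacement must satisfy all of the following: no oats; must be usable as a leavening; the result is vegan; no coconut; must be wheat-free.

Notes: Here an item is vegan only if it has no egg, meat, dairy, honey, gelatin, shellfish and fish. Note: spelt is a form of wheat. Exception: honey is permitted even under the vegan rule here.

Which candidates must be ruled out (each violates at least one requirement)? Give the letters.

C, E, F, G, H

A: nothing on the exclusion list — OK
B: only corn, sorghum and date; none excluded — OK
C: has fish sauce, so not vegan; has spelt, so not wheat-free — reject
D: honey is permitted under the vegan carve-out; nothing else excluded — OK
E: not usable as a leavening; has rolled oats, so not oat-free (and 1 more) — no
F: has coconut cream, so not coconut-free — no
G: has coconut, so not coconut-free; has spelt, so not wheat-free — out
H: has cod, so not vegan — no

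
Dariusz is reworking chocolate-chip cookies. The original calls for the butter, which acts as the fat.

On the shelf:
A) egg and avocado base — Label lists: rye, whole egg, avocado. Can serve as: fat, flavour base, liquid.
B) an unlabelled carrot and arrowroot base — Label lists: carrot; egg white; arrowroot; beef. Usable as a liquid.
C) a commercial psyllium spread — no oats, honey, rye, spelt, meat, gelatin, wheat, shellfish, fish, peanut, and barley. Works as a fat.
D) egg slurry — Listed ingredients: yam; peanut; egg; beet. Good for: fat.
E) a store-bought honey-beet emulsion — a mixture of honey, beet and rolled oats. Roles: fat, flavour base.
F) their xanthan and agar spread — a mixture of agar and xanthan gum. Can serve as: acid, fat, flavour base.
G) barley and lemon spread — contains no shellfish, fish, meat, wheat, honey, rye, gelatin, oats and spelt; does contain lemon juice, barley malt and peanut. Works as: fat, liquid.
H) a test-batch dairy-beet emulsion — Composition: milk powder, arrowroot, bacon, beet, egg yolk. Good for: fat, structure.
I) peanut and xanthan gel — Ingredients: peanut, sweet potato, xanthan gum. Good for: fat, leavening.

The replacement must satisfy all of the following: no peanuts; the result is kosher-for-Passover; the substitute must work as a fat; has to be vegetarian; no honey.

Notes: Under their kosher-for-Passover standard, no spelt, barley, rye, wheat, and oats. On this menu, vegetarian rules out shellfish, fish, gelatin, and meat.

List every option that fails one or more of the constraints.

A, B, D, E, G, H, I

A: has rye, so not kosher-for-Passover — out
B: not usable as a fat; has beef, so not vegetarian — out
C: every rule checks out — OK
D: has peanut, so not peanut-free — out
E: has rolled oats, so not kosher-for-Passover; has honey, so not honey-free — no
F: all constraints satisfied — valid
G: has barley malt, so not kosher-for-Passover; has peanut, so not peanut-free — out
H: has bacon, so not vegetarian — out
I: has peanut, so not peanut-free — out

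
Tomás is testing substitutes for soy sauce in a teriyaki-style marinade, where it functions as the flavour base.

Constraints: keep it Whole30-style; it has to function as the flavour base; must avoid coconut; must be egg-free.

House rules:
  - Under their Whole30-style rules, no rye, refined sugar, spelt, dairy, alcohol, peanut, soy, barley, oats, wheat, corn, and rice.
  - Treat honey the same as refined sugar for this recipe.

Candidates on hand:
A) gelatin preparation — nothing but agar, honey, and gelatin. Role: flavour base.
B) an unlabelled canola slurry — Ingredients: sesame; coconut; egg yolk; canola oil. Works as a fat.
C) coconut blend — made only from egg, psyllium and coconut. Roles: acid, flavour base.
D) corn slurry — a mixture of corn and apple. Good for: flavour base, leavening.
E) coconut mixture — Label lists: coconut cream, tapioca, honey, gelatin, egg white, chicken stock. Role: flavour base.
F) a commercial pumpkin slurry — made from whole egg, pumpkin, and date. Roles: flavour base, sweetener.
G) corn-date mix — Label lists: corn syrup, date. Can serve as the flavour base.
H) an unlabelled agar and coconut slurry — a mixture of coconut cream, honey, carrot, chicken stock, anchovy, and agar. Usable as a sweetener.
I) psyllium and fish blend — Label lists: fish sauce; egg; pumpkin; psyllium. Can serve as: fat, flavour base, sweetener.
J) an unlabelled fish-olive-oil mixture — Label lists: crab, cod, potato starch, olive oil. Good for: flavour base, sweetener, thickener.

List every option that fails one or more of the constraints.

A: has honey, so not Whole30-style — no
B: not usable as a flavour base; has coconut, so not coconut-free (and 1 more) — no
C: has coconut, so not coconut-free; has egg, so not egg-free — no
D: has corn, so not Whole30-style — no
E: has honey, so not Whole30-style; has coconut cream, so not coconut-free (and 1 more) — reject
F: has whole egg, so not egg-free — out
G: has corn syrup, so not Whole30-style — reject
H: not usable as a flavour base; has honey, so not Whole30-style (and 1 more) — reject
I: has egg, so not egg-free — no
J: cod and crab etc. — none of it excluded — OK

A, B, C, D, E, F, G, H, I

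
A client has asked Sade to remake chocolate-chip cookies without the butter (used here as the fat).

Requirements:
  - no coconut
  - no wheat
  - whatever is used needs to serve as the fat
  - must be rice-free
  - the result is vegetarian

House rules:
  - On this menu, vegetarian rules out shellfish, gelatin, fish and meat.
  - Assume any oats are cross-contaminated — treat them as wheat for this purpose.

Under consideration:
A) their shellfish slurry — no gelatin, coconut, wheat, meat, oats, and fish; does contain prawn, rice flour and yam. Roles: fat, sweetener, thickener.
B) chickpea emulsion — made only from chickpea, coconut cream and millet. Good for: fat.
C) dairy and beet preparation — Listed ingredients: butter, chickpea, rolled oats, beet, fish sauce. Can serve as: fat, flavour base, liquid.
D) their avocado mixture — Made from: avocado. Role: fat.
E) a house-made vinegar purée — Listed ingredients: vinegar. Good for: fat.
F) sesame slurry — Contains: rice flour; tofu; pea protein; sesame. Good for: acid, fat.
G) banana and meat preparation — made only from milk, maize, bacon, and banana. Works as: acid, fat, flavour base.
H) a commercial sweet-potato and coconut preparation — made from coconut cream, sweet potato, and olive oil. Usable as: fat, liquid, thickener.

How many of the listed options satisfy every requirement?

A: has prawn, so not vegetarian; has rice flour, so not rice-free — no
B: has coconut cream, so not coconut-free — out
C: has fish sauce, so not vegetarian; has rolled oats, so not wheat-free — out
D: all constraints satisfied — valid
E: only vinegar; none excluded — valid
F: has rice flour, so not rice-free — out
G: has bacon, so not vegetarian — reject
H: has coconut cream, so not coconut-free — out

2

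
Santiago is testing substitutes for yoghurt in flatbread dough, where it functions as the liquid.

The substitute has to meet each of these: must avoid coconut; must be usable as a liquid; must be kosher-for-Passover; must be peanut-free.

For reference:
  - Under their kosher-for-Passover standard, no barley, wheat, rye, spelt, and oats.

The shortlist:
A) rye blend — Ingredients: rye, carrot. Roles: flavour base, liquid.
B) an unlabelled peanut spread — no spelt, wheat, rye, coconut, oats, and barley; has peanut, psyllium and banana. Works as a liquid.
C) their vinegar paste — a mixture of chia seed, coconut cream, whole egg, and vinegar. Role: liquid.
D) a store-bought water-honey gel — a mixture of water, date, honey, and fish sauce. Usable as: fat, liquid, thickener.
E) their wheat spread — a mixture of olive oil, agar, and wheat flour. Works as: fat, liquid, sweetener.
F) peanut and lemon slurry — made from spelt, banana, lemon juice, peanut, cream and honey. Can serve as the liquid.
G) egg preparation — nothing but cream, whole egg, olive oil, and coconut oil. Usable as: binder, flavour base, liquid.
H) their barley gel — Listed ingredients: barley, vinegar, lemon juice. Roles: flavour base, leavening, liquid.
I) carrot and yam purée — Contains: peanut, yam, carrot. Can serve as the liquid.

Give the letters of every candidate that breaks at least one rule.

A, B, C, E, F, G, H, I

A: has rye, so not kosher-for-Passover — reject
B: has peanut, so not peanut-free — out
C: has coconut cream, so not coconut-free — no
D: fish sauce and honey etc. — none of it excluded — valid
E: has wheat flour, so not kosher-for-Passover — no
F: has spelt, so not kosher-for-Passover; has peanut, so not peanut-free — out
G: has coconut oil, so not coconut-free — no
H: has barley, so not kosher-for-Passover — out
I: has peanut, so not peanut-free — out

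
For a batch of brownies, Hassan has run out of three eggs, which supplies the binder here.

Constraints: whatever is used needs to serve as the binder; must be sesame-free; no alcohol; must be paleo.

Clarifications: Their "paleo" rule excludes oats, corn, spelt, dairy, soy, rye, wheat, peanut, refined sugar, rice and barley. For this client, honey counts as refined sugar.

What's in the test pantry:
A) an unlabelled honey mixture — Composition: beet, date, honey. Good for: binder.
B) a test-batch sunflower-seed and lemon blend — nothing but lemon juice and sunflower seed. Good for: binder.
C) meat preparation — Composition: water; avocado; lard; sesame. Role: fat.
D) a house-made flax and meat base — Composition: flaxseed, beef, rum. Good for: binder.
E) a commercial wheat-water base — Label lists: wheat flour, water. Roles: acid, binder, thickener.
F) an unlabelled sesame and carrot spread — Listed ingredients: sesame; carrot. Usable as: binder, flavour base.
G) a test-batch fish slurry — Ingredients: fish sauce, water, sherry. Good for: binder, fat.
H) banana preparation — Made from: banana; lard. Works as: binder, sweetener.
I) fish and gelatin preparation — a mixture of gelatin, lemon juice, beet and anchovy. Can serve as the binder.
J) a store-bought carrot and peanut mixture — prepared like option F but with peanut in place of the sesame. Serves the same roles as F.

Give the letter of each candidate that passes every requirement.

B, H, I

A: has honey, so not paleo — out
B: only sunflower seed and lemon juice; none excluded — keep
C: not usable as a binder; has sesame, so not sesame-free — out
D: has rum, so not alcohol-free — reject
E: has wheat flour, so not paleo — no
F: has sesame, so not sesame-free — out
G: has sherry, so not alcohol-free — no
H: works as a binder, no sesame, paleo — keep
I: nothing on the exclusion list — keep
J: has peanut, so not paleo — reject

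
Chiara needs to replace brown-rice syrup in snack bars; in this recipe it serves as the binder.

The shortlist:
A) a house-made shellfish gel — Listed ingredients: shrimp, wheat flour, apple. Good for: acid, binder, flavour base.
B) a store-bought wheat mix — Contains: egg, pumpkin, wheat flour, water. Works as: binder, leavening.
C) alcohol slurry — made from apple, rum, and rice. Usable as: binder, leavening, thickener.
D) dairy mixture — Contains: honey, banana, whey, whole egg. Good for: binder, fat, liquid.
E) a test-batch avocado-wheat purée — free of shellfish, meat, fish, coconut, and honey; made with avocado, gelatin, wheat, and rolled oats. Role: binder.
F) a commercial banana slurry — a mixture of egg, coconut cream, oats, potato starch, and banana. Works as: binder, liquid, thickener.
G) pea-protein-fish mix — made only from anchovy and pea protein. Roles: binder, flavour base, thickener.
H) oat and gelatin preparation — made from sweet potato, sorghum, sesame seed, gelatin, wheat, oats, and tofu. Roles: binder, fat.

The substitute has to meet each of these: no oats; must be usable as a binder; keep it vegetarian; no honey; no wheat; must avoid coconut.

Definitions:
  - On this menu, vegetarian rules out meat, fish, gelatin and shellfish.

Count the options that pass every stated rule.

A: has shrimp, so not vegetarian; has wheat flour, so not wheat-free — reject
B: has wheat flour, so not wheat-free — out
C: only rum, rice, and apple; none excluded — OK
D: has honey, so not honey-free — reject
E: has gelatin, so not vegetarian; has wheat, so not wheat-free (and 1 more) — reject
F: has oats, so not oat-free; has coconut cream, so not coconut-free — no
G: has anchovy, so not vegetarian — out
H: has gelatin, so not vegetarian; has wheat, so not wheat-free (and 1 more) — no

1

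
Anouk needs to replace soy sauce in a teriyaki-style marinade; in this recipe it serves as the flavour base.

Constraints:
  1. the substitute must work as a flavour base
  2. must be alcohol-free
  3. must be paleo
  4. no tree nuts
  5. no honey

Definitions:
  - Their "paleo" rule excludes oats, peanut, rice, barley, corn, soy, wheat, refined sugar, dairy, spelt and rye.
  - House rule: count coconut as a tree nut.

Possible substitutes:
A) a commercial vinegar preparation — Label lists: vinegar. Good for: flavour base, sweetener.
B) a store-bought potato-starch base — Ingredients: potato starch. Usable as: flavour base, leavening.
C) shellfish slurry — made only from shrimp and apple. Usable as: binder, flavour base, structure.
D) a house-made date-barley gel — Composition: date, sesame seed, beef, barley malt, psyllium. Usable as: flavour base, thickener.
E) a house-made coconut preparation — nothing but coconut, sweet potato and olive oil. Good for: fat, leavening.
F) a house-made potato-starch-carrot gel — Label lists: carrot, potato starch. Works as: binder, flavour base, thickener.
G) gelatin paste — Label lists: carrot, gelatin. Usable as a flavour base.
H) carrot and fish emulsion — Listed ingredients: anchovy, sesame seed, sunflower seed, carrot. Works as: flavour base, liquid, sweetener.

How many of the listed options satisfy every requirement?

6

A: all constraints satisfied — OK
B: only potato starch; none excluded — valid
C: only shrimp and apple; none excluded — keep
D: has barley malt, so not paleo — out
E: not usable as a flavour base; has coconut, so not tree-nut-free — reject
F: nothing on the exclusion list — keep
G: only gelatin and carrot; none excluded — OK
H: nothing on the exclusion list — valid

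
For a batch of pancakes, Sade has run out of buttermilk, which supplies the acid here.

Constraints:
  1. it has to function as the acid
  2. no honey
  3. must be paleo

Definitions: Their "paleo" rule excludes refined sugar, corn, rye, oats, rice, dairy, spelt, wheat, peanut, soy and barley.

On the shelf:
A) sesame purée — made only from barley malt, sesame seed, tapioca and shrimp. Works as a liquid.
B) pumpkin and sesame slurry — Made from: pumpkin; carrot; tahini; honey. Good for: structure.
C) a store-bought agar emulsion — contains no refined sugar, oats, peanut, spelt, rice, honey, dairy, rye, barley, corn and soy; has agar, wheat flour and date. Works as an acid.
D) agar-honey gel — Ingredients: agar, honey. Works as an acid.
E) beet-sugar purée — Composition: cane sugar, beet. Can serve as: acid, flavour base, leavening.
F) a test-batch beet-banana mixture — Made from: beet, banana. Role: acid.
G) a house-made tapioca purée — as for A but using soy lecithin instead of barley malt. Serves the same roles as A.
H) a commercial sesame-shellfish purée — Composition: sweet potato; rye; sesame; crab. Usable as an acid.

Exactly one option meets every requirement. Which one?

F

A: not usable as an acid; has barley malt, so not paleo — no
B: not usable as an acid; has honey, so not honey-free — out
C: has wheat flour, so not paleo — out
D: has honey, so not honey-free — reject
E: has cane sugar, so not paleo — out
F: only banana and beet; none excluded — keep
G: not usable as an acid; has soy lecithin, so not paleo — reject
H: has rye, so not paleo — out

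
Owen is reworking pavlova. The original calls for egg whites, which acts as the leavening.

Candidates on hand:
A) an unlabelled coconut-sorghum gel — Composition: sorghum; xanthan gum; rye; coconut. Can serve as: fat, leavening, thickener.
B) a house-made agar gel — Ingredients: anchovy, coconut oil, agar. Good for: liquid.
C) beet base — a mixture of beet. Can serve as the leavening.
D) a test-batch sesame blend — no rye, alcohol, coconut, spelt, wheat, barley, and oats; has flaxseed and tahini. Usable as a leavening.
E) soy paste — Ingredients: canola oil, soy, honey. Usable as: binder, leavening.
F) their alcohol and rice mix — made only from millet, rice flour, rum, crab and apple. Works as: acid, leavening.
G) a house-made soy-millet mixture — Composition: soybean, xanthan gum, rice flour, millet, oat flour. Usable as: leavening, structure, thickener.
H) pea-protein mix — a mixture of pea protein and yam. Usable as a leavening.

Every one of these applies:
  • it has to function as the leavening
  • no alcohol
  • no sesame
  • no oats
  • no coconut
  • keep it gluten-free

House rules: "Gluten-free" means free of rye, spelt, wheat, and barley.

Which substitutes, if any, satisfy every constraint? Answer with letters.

A: has rye, so not gluten-free; has coconut, so not coconut-free — out
B: not usable as a leavening; has coconut oil, so not coconut-free — out
C: works as a leavening, no coconut, gluten-free — OK
D: has tahini, so not sesame-free — no
E: no alcohol, no sesame — valid
F: has rum, so not alcohol-free — no
G: has oat flour, so not oat-free — no
H: works as a leavening, no coconut, gluten-free — OK

C, E, H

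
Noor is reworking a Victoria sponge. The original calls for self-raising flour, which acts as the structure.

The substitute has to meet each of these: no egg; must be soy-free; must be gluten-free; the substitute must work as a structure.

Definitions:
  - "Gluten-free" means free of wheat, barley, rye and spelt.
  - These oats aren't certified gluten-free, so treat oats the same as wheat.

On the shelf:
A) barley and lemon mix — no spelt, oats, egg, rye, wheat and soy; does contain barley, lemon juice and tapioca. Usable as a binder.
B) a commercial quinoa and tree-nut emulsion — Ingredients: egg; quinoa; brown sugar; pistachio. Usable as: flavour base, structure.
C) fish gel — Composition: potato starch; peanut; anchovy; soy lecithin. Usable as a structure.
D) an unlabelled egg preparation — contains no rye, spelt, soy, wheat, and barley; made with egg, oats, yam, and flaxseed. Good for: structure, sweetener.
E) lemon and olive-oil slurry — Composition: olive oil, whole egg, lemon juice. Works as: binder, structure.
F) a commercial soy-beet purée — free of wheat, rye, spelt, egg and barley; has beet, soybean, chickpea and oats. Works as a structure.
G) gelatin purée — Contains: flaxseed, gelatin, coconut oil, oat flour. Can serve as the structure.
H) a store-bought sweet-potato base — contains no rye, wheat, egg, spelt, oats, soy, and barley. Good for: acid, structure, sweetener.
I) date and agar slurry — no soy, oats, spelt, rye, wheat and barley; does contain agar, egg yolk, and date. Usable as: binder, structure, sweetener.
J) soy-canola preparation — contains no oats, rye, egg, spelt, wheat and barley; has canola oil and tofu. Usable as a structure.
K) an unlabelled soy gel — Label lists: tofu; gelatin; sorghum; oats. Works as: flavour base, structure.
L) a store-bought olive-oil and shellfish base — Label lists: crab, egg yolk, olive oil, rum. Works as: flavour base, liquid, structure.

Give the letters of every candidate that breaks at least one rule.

A, B, C, D, E, F, G, I, J, K, L

A: not usable as a structure; has barley, so not gluten-free — no
B: has egg, so not egg-free — out
C: has soy lecithin, so not soy-free — no
D: has oats, so not gluten-free; has egg, so not egg-free — reject
E: has whole egg, so not egg-free — out
F: has oats, so not gluten-free; has soybean, so not soy-free — reject
G: has oat flour, so not gluten-free — reject
H: no egg, gluten-free — keep
I: has egg yolk, so not egg-free — out
J: has tofu, so not soy-free — reject
K: has oats, so not gluten-free; has tofu, so not soy-free — no
L: has egg yolk, so not egg-free — reject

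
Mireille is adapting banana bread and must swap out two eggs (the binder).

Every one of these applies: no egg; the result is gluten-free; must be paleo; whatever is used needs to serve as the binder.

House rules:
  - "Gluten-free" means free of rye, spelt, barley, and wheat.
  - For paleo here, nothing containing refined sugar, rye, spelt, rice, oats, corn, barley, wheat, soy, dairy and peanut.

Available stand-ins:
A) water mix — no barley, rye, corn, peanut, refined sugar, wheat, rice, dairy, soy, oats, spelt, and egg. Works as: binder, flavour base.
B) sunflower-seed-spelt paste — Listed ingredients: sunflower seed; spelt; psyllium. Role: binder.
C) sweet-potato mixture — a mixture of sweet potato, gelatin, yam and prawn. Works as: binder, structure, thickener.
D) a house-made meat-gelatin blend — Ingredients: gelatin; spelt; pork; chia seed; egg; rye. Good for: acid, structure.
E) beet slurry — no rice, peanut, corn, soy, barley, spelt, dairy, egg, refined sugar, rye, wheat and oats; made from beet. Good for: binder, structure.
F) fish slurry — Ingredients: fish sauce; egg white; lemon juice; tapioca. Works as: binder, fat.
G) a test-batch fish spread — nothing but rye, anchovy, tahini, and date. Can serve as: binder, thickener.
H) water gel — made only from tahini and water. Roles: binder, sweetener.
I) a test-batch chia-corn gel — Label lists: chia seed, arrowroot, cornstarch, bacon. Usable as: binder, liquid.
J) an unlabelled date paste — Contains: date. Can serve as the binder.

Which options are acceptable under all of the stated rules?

A: works as a binder, gluten-free, no egg — OK
B: has spelt, so not gluten-free; has spelt, so not paleo — out
C: works as a binder, paleo, gluten-free — valid
D: not usable as a binder; has rye, so not gluten-free (and 2 more) — no
E: all constraints satisfied — OK
F: has egg white, so not egg-free — out
G: has rye, so not gluten-free; has rye, so not paleo — no
H: works as a binder, gluten-free, paleo — keep
I: has cornstarch, so not paleo — out
J: works as a binder, paleo, gluten-free — OK

A, C, E, H, J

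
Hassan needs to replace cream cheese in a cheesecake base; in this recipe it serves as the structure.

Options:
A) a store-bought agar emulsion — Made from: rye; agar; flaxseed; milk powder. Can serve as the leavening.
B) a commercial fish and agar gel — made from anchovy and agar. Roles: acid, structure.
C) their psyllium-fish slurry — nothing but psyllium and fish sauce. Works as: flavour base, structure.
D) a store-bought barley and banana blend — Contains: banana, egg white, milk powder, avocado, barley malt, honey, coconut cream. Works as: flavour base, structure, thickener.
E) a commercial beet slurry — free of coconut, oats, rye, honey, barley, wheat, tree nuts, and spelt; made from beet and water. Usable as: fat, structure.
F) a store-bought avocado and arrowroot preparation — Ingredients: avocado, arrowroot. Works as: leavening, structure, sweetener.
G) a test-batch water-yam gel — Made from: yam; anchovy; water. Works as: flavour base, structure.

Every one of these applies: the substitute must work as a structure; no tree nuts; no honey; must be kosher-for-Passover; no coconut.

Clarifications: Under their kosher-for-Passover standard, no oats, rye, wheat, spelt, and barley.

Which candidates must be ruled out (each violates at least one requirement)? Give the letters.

A, D

A: not usable as a structure; has rye, so not kosher-for-Passover — reject
B: no honey, no coconut — valid
C: only fish sauce and psyllium; none excluded — OK
D: has barley malt, so not kosher-for-Passover; has coconut cream, so not coconut-free (and 1 more) — reject
E: works as a structure, no honey, no tree nuts — valid
F: every rule checks out — valid
G: only anchovy, yam and water; none excluded — OK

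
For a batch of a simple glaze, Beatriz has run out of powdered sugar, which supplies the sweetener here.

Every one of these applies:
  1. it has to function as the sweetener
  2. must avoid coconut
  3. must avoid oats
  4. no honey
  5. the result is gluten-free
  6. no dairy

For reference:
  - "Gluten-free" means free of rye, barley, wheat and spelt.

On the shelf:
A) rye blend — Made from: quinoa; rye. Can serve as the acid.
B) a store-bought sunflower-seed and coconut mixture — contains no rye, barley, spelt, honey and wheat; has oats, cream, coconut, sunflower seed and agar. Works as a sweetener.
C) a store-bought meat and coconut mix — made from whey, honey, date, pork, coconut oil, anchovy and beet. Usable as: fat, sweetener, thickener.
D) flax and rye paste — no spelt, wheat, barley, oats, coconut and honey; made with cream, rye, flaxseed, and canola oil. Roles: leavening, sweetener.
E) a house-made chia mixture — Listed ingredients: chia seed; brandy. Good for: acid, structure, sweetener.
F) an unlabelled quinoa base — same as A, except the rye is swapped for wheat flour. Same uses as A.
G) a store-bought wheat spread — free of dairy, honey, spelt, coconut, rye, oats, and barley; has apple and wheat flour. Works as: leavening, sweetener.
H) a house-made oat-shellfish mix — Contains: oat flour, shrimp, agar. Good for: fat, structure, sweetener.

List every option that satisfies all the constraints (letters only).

E

A: not usable as a sweetener; has rye, so not gluten-free — reject
B: has oats, so not oat-free; has cream, so not dairy-free (and 1 more) — no
C: has honey, so not honey-free; has whey, so not dairy-free (and 1 more) — no
D: has rye, so not gluten-free; has cream, so not dairy-free — reject
E: all constraints satisfied — OK
F: not usable as a sweetener; has wheat flour, so not gluten-free — reject
G: has wheat flour, so not gluten-free — no
H: has oat flour, so not oat-free — no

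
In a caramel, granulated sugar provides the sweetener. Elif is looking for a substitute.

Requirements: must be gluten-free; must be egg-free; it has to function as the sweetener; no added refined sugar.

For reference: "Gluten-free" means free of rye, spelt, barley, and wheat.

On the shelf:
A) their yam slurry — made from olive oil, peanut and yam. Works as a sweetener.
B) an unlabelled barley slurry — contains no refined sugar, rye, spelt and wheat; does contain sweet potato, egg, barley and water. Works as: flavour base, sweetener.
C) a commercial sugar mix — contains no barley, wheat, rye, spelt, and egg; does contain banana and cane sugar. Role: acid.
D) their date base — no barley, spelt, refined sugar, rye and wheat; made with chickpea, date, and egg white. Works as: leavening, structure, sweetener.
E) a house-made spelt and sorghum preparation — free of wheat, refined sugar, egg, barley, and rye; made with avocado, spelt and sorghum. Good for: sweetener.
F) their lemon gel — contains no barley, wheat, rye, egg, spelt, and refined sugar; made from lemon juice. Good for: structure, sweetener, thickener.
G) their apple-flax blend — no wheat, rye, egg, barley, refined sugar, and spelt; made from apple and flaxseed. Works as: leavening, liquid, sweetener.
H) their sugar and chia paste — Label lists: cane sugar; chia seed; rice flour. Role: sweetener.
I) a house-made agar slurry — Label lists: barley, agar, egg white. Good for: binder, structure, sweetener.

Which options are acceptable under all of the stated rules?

A: only peanut, yam, and olive oil; none excluded — keep
B: has barley, so not gluten-free; has egg, so not egg-free — out
C: not usable as a sweetener; has cane sugar, so not no-added-sugar — reject
D: has egg white, so not egg-free — reject
E: has spelt, so not gluten-free — out
F: gluten-free, no refined sugar — keep
G: no egg, gluten-free — OK
H: has cane sugar, so not no-added-sugar — out
I: has barley, so not gluten-free; has egg white, so not egg-free — no

A, F, G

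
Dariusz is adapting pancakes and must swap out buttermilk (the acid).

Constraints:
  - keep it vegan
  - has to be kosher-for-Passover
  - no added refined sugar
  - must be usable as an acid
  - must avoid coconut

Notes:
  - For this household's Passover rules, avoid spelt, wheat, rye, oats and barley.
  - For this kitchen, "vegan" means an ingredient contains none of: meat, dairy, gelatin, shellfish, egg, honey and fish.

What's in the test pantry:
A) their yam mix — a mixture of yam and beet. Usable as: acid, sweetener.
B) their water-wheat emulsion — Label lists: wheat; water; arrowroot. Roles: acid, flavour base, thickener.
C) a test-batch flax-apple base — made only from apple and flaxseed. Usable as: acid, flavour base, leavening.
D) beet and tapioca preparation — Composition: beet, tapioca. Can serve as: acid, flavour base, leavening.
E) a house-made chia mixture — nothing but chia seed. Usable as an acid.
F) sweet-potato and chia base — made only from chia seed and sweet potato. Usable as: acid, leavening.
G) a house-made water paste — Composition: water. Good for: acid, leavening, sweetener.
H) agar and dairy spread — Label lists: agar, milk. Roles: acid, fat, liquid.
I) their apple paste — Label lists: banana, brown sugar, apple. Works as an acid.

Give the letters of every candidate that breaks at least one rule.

B, H, I

A: only beet and yam; none excluded — OK
B: has wheat, so not kosher-for-Passover — out
C: every rule checks out — keep
D: no refined sugar, kosher-for-Passover — OK
E: only chia seed; none excluded — valid
F: every rule checks out — keep
G: works as an acid, no refined sugar, no coconut — valid
H: has milk, so not vegan — out
I: has brown sugar, so not no-added-sugar — out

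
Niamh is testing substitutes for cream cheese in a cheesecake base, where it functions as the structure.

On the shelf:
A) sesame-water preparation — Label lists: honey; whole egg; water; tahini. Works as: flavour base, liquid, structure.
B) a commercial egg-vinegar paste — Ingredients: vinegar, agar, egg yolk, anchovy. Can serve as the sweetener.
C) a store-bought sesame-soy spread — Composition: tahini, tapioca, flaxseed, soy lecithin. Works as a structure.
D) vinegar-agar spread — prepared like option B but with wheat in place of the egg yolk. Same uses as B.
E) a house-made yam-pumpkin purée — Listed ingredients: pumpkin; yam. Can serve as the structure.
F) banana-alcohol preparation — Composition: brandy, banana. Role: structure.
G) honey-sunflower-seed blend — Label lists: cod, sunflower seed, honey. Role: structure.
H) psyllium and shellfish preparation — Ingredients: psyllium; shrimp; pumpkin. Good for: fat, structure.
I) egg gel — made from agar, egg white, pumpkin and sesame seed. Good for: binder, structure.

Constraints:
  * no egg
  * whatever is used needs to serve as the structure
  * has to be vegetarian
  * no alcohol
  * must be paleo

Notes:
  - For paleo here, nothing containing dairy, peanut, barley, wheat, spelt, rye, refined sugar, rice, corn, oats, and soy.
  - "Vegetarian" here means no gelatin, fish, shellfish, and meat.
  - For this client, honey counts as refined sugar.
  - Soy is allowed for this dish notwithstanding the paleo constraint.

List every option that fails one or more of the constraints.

A: has honey, so not paleo; has whole egg, so not egg-free — out
B: not usable as a structure; has anchovy, so not vegetarian (and 1 more) — reject
C: soy is permitted under the paleo carve-out; nothing else excluded — keep
D: not usable as a structure; has wheat, so not paleo (and 1 more) — reject
E: nothing on the exclusion list — keep
F: has brandy, so not alcohol-free — no
G: has honey, so not paleo; has cod, so not vegetarian — out
H: has shrimp, so not vegetarian — no
I: has egg white, so not egg-free — reject

A, B, D, F, G, H, I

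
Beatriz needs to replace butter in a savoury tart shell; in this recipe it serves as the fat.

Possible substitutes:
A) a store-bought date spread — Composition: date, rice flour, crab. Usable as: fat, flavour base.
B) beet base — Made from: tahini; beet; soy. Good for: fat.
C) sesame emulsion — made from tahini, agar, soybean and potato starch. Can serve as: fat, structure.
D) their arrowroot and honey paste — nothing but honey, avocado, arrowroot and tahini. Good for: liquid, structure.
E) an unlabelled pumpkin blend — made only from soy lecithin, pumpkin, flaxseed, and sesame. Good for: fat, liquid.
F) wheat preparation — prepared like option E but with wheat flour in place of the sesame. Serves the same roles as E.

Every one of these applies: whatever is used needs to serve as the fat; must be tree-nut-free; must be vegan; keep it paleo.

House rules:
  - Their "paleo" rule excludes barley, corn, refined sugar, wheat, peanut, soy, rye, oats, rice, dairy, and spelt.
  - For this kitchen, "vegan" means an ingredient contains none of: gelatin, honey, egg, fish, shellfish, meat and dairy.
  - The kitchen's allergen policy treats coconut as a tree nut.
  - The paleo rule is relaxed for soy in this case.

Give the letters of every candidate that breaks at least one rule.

A: has rice flour, so not paleo; has crab, so not vegan — reject
B: soy is permitted under the paleo carve-out; nothing else excluded — valid
C: soy is permitted under the paleo carve-out; nothing else excluded — OK
D: not usable as a fat; has honey, so not vegan — no
E: soy is permitted under the paleo carve-out; nothing else excluded — OK
F: has wheat flour, so not paleo — no

A, D, F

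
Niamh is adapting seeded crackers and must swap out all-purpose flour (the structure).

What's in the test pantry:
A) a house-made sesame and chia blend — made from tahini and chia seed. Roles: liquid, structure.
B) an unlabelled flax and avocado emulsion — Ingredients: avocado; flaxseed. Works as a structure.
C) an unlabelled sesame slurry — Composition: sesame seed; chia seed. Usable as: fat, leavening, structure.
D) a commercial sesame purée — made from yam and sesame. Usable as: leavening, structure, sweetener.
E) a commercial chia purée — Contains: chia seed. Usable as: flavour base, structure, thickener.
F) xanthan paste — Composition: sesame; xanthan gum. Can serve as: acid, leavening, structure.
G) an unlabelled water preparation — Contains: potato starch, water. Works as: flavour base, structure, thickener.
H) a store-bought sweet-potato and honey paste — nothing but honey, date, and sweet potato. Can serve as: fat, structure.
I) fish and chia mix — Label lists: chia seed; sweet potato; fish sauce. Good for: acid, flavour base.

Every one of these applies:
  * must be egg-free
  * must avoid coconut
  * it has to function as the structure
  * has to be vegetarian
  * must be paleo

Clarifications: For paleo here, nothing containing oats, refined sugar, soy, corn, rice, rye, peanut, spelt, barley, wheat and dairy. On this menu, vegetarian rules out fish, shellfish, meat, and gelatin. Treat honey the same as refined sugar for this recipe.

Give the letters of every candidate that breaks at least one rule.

H, I

A: works as a structure, no egg, vegetarian — OK
B: nothing on the exclusion list — keep
C: works as a structure, vegetarian, no egg — keep
D: only sesame and yam; none excluded — valid
E: paleo, no coconut — valid
F: every rule checks out — valid
G: works as a structure, vegetarian, no coconut — OK
H: has honey, so not paleo — out
I: not usable as a structure; has fish sauce, so not vegetarian — reject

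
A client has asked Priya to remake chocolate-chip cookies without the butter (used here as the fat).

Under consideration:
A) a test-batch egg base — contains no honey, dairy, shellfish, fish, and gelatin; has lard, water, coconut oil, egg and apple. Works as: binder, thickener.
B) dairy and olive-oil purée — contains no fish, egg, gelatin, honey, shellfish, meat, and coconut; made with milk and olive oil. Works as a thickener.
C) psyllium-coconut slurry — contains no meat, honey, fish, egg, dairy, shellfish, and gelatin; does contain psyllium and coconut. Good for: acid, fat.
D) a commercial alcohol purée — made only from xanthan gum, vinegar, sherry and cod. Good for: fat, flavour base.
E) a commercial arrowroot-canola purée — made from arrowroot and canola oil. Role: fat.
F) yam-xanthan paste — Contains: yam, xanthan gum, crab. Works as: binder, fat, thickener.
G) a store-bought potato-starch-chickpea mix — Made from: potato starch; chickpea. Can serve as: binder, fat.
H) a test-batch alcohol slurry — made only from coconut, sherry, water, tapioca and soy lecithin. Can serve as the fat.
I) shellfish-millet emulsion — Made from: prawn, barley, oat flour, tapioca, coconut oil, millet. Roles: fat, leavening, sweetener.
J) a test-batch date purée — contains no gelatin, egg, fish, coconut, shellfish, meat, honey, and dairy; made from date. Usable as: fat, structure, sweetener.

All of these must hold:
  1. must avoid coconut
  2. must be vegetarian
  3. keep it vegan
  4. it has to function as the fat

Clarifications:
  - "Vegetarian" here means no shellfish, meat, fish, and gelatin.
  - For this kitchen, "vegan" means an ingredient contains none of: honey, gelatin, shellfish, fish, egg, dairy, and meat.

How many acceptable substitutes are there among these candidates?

A: not usable as a fat; has lard, so not vegetarian (and 2 more) — out
B: not usable as a fat; has milk, so not vegan — out
C: has coconut, so not coconut-free — no
D: has cod, so not vegetarian; has cod, so not vegan — out
E: all constraints satisfied — valid
F: has crab, so not vegetarian; has crab, so not vegan — no
G: works as a fat, vegan, vegetarian — keep
H: has coconut, so not coconut-free — no
I: has prawn, so not vegetarian; has prawn, so not vegan (and 1 more) — no
J: vegetarian, vegan — keep

3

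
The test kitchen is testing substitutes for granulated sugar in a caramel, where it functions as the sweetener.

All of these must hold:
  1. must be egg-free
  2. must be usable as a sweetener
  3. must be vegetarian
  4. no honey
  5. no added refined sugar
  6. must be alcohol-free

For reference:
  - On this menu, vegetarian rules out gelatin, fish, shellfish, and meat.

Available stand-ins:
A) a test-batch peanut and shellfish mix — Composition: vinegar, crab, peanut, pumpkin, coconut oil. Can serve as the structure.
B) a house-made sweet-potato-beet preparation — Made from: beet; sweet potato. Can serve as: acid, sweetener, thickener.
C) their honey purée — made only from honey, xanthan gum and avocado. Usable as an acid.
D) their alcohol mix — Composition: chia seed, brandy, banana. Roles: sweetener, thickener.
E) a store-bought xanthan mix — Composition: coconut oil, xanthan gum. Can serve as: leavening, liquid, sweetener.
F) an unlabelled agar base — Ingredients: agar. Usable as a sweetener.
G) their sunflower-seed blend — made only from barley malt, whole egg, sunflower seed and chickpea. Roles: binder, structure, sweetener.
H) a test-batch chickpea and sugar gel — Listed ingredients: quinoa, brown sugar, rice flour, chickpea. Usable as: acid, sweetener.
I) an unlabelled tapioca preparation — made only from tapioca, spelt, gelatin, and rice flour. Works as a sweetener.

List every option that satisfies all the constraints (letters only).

B, E, F

A: not usable as a sweetener; has crab, so not vegetarian — reject
B: nothing on the exclusion list — OK
C: not usable as a sweetener; has honey, so not honey-free — reject
D: has brandy, so not alcohol-free — reject
E: nothing on the exclusion list — keep
F: all constraints satisfied — OK
G: has whole egg, so not egg-free — no
H: has brown sugar, so not no-added-sugar — no
I: has gelatin, so not vegetarian — reject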